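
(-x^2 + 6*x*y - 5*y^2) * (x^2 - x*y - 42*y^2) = -x^4 + 7*x^3*y + 31*x^2*y^2 - 247*x*y^3 + 210*y^4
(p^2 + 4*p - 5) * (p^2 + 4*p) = p^4 + 8*p^3 + 11*p^2 - 20*p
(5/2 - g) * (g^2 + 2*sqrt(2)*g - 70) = -g^3 - 2*sqrt(2)*g^2 + 5*g^2/2 + 5*sqrt(2)*g + 70*g - 175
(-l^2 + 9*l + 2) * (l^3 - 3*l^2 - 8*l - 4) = -l^5 + 12*l^4 - 17*l^3 - 74*l^2 - 52*l - 8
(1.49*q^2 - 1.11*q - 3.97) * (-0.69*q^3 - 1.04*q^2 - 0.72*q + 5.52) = -1.0281*q^5 - 0.7837*q^4 + 2.8209*q^3 + 13.1528*q^2 - 3.2688*q - 21.9144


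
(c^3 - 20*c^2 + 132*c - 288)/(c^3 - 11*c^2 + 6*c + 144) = (c - 6)/(c + 3)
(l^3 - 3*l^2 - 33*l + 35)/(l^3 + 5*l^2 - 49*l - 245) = (l - 1)/(l + 7)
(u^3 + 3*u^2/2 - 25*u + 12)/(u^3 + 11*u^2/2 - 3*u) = (u - 4)/u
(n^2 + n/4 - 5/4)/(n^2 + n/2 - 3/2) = (4*n + 5)/(2*(2*n + 3))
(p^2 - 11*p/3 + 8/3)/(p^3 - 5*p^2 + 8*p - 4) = (p - 8/3)/(p^2 - 4*p + 4)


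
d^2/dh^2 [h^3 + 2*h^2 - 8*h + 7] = 6*h + 4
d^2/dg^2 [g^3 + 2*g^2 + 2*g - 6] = 6*g + 4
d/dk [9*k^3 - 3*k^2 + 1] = 3*k*(9*k - 2)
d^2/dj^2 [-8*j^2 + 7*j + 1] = -16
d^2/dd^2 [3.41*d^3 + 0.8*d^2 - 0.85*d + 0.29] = 20.46*d + 1.6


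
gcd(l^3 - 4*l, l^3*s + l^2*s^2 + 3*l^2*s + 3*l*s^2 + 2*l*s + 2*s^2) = l + 2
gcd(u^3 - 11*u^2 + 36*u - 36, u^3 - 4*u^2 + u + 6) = u^2 - 5*u + 6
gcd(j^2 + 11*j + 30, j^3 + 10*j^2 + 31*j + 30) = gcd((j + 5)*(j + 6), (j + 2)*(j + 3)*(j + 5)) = j + 5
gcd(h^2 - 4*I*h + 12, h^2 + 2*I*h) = h + 2*I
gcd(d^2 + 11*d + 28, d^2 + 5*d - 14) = d + 7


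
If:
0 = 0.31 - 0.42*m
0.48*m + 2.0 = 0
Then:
No Solution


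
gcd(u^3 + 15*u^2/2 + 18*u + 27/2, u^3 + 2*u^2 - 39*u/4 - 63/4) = u + 3/2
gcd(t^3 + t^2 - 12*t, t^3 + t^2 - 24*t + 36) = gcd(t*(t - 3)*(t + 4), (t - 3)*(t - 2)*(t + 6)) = t - 3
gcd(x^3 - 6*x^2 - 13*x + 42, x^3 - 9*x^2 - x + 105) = x^2 - 4*x - 21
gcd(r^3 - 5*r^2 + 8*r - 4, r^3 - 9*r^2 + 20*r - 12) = r^2 - 3*r + 2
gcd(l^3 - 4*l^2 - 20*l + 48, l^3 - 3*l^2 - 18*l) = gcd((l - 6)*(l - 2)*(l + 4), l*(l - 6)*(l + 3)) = l - 6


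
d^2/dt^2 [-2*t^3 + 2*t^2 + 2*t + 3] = 4 - 12*t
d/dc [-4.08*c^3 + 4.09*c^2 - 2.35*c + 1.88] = -12.24*c^2 + 8.18*c - 2.35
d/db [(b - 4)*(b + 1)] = 2*b - 3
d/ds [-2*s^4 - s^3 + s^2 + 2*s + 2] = -8*s^3 - 3*s^2 + 2*s + 2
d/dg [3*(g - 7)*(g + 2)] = 6*g - 15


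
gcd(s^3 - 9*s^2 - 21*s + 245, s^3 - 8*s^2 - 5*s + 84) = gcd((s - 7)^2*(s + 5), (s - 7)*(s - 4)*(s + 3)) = s - 7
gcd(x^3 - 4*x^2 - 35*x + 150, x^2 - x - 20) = x - 5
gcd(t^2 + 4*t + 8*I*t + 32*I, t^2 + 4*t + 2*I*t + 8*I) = t + 4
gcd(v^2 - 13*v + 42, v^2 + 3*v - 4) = 1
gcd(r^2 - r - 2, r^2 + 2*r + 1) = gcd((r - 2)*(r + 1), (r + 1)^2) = r + 1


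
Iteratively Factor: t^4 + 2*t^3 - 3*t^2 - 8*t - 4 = (t - 2)*(t^3 + 4*t^2 + 5*t + 2) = (t - 2)*(t + 1)*(t^2 + 3*t + 2) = (t - 2)*(t + 1)*(t + 2)*(t + 1)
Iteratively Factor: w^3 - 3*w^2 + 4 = (w + 1)*(w^2 - 4*w + 4) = (w - 2)*(w + 1)*(w - 2)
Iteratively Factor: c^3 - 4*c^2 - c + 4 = (c - 4)*(c^2 - 1) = (c - 4)*(c + 1)*(c - 1)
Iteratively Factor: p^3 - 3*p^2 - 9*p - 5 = (p + 1)*(p^2 - 4*p - 5) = (p - 5)*(p + 1)*(p + 1)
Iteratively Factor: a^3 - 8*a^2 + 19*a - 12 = (a - 1)*(a^2 - 7*a + 12) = (a - 4)*(a - 1)*(a - 3)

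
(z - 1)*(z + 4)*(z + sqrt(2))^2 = z^4 + 2*sqrt(2)*z^3 + 3*z^3 - 2*z^2 + 6*sqrt(2)*z^2 - 8*sqrt(2)*z + 6*z - 8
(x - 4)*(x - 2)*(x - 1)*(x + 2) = x^4 - 5*x^3 + 20*x - 16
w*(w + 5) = w^2 + 5*w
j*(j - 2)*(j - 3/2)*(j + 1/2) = j^4 - 3*j^3 + 5*j^2/4 + 3*j/2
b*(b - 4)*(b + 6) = b^3 + 2*b^2 - 24*b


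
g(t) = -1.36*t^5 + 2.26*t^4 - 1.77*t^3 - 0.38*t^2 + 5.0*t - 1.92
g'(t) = -6.8*t^4 + 9.04*t^3 - 5.31*t^2 - 0.76*t + 5.0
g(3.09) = -219.40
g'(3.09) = -401.27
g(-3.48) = 1076.25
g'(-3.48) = -1434.95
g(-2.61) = 283.50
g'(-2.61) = -505.47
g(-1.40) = 11.19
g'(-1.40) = -55.27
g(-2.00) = 80.40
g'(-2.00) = -195.84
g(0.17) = -1.09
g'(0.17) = 4.76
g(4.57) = -1881.12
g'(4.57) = -2212.58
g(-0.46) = -4.00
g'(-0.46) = 3.04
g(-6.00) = 13841.04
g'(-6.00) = -10947.04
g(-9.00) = 96347.13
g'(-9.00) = -51623.23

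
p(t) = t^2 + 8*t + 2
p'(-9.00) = -10.00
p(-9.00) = 11.00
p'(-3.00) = 2.00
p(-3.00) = -13.00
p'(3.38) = 14.76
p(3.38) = 40.46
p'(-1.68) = 4.64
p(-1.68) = -8.62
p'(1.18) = 10.36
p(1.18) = 12.83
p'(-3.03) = 1.94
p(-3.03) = -13.06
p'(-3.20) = 1.60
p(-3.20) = -13.36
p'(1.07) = 10.14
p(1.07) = 11.70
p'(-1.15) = 5.70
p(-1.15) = -5.88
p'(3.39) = 14.78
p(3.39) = 40.61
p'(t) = 2*t + 8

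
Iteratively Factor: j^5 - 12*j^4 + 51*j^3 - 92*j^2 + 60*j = (j - 5)*(j^4 - 7*j^3 + 16*j^2 - 12*j) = (j - 5)*(j - 2)*(j^3 - 5*j^2 + 6*j) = (j - 5)*(j - 2)^2*(j^2 - 3*j) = (j - 5)*(j - 3)*(j - 2)^2*(j)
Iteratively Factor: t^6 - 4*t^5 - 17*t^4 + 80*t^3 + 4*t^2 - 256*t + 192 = (t - 1)*(t^5 - 3*t^4 - 20*t^3 + 60*t^2 + 64*t - 192) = (t - 4)*(t - 1)*(t^4 + t^3 - 16*t^2 - 4*t + 48) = (t - 4)*(t - 3)*(t - 1)*(t^3 + 4*t^2 - 4*t - 16) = (t - 4)*(t - 3)*(t - 1)*(t + 4)*(t^2 - 4) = (t - 4)*(t - 3)*(t - 2)*(t - 1)*(t + 4)*(t + 2)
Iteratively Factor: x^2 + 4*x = (x)*(x + 4)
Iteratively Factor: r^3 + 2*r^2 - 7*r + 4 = (r - 1)*(r^2 + 3*r - 4) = (r - 1)^2*(r + 4)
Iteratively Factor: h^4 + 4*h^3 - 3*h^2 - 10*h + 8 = (h - 1)*(h^3 + 5*h^2 + 2*h - 8) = (h - 1)*(h + 4)*(h^2 + h - 2) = (h - 1)*(h + 2)*(h + 4)*(h - 1)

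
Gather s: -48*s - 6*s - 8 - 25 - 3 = -54*s - 36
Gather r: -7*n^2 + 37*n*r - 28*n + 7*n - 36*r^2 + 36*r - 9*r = -7*n^2 - 21*n - 36*r^2 + r*(37*n + 27)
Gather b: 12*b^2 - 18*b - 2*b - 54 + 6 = 12*b^2 - 20*b - 48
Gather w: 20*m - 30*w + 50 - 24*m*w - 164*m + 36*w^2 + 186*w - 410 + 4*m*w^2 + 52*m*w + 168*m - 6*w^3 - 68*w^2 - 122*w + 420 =24*m - 6*w^3 + w^2*(4*m - 32) + w*(28*m + 34) + 60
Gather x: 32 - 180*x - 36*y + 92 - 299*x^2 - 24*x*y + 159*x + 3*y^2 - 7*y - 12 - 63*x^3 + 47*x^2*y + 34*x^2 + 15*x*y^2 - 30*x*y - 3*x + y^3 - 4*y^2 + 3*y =-63*x^3 + x^2*(47*y - 265) + x*(15*y^2 - 54*y - 24) + y^3 - y^2 - 40*y + 112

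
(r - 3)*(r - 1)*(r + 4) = r^3 - 13*r + 12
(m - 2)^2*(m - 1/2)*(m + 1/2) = m^4 - 4*m^3 + 15*m^2/4 + m - 1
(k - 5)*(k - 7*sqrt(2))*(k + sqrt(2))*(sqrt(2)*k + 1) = sqrt(2)*k^4 - 11*k^3 - 5*sqrt(2)*k^3 - 20*sqrt(2)*k^2 + 55*k^2 - 14*k + 100*sqrt(2)*k + 70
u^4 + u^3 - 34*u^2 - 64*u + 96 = (u - 6)*(u - 1)*(u + 4)^2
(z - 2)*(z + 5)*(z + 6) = z^3 + 9*z^2 + 8*z - 60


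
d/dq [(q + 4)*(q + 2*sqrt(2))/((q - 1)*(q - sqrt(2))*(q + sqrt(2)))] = (-q^4 - 8*q^3 - 4*sqrt(2)*q^3 - 22*sqrt(2)*q^2 + 2*q^2 + 4*q + 16*sqrt(2)*q + 8 + 20*sqrt(2))/(q^6 - 2*q^5 - 3*q^4 + 8*q^3 - 8*q + 4)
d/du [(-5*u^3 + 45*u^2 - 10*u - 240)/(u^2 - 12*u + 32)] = 5*(-u^2 + 8*u - 10)/(u^2 - 8*u + 16)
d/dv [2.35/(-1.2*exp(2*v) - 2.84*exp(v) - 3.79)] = (5.64*exp(v) + 6.674)*exp(v)/(1.2*exp(2*v) + 2.84*exp(v) + 3.79)^2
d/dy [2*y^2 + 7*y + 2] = 4*y + 7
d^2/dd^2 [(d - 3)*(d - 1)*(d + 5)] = 6*d + 2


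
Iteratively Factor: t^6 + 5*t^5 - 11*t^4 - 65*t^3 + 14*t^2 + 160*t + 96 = (t + 1)*(t^5 + 4*t^4 - 15*t^3 - 50*t^2 + 64*t + 96) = (t - 3)*(t + 1)*(t^4 + 7*t^3 + 6*t^2 - 32*t - 32) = (t - 3)*(t - 2)*(t + 1)*(t^3 + 9*t^2 + 24*t + 16) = (t - 3)*(t - 2)*(t + 1)*(t + 4)*(t^2 + 5*t + 4) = (t - 3)*(t - 2)*(t + 1)^2*(t + 4)*(t + 4)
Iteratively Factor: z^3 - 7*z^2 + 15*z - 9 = (z - 1)*(z^2 - 6*z + 9) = (z - 3)*(z - 1)*(z - 3)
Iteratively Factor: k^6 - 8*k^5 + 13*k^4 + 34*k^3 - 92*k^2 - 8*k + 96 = (k + 1)*(k^5 - 9*k^4 + 22*k^3 + 12*k^2 - 104*k + 96) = (k - 3)*(k + 1)*(k^4 - 6*k^3 + 4*k^2 + 24*k - 32) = (k - 4)*(k - 3)*(k + 1)*(k^3 - 2*k^2 - 4*k + 8) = (k - 4)*(k - 3)*(k - 2)*(k + 1)*(k^2 - 4) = (k - 4)*(k - 3)*(k - 2)*(k + 1)*(k + 2)*(k - 2)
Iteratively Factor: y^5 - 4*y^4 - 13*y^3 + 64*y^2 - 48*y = (y - 1)*(y^4 - 3*y^3 - 16*y^2 + 48*y) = (y - 3)*(y - 1)*(y^3 - 16*y) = (y - 3)*(y - 1)*(y + 4)*(y^2 - 4*y) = y*(y - 3)*(y - 1)*(y + 4)*(y - 4)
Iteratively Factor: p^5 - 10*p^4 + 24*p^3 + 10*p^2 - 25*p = (p - 1)*(p^4 - 9*p^3 + 15*p^2 + 25*p) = (p - 1)*(p + 1)*(p^3 - 10*p^2 + 25*p) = (p - 5)*(p - 1)*(p + 1)*(p^2 - 5*p) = (p - 5)^2*(p - 1)*(p + 1)*(p)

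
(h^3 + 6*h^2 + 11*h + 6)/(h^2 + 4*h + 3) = h + 2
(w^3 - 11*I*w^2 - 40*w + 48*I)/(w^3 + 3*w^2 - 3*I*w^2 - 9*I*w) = (w^2 - 8*I*w - 16)/(w*(w + 3))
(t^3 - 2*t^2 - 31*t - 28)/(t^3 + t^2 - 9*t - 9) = (t^2 - 3*t - 28)/(t^2 - 9)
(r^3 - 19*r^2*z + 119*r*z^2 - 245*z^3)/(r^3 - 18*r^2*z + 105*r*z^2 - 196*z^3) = (-r + 5*z)/(-r + 4*z)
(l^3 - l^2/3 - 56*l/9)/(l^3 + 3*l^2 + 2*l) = (l^2 - l/3 - 56/9)/(l^2 + 3*l + 2)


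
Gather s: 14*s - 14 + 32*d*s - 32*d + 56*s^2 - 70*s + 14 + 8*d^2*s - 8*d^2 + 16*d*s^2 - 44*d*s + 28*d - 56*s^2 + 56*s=-8*d^2 + 16*d*s^2 - 4*d + s*(8*d^2 - 12*d)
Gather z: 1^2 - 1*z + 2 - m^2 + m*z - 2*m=-m^2 - 2*m + z*(m - 1) + 3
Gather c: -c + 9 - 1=8 - c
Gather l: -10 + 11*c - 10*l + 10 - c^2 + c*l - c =-c^2 + 10*c + l*(c - 10)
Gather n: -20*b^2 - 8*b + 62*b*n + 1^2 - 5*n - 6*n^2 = -20*b^2 - 8*b - 6*n^2 + n*(62*b - 5) + 1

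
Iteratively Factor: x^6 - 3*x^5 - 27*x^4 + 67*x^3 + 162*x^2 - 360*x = (x - 5)*(x^5 + 2*x^4 - 17*x^3 - 18*x^2 + 72*x) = (x - 5)*(x - 3)*(x^4 + 5*x^3 - 2*x^2 - 24*x) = (x - 5)*(x - 3)*(x - 2)*(x^3 + 7*x^2 + 12*x) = (x - 5)*(x - 3)*(x - 2)*(x + 4)*(x^2 + 3*x) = x*(x - 5)*(x - 3)*(x - 2)*(x + 4)*(x + 3)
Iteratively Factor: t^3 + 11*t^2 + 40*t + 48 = (t + 4)*(t^2 + 7*t + 12) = (t + 4)^2*(t + 3)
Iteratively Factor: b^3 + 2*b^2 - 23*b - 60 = (b + 4)*(b^2 - 2*b - 15) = (b + 3)*(b + 4)*(b - 5)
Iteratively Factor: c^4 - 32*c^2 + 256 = (c - 4)*(c^3 + 4*c^2 - 16*c - 64) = (c - 4)*(c + 4)*(c^2 - 16) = (c - 4)*(c + 4)^2*(c - 4)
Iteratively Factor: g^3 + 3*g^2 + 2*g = (g + 1)*(g^2 + 2*g) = (g + 1)*(g + 2)*(g)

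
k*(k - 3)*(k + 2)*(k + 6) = k^4 + 5*k^3 - 12*k^2 - 36*k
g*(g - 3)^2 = g^3 - 6*g^2 + 9*g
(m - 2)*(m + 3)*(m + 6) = m^3 + 7*m^2 - 36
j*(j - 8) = j^2 - 8*j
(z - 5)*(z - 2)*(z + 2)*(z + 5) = z^4 - 29*z^2 + 100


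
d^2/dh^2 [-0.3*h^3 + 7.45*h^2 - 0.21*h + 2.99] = 14.9 - 1.8*h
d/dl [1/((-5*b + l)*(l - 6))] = ((-5*b + l)*(l - 6) + (5*b - l)^2)/((5*b - l)^3*(l - 6)^2)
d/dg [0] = 0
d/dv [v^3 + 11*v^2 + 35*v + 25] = 3*v^2 + 22*v + 35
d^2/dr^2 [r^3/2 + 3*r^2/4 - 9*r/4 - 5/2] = 3*r + 3/2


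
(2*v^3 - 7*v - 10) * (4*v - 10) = 8*v^4 - 20*v^3 - 28*v^2 + 30*v + 100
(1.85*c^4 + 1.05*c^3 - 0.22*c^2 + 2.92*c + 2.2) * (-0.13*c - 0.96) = -0.2405*c^5 - 1.9125*c^4 - 0.9794*c^3 - 0.1684*c^2 - 3.0892*c - 2.112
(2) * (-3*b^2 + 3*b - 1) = -6*b^2 + 6*b - 2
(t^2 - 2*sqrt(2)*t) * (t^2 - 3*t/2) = t^4 - 2*sqrt(2)*t^3 - 3*t^3/2 + 3*sqrt(2)*t^2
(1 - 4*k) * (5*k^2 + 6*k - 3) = -20*k^3 - 19*k^2 + 18*k - 3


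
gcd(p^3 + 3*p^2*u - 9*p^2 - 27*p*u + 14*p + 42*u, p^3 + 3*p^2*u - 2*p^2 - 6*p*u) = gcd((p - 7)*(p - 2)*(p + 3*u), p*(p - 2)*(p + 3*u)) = p^2 + 3*p*u - 2*p - 6*u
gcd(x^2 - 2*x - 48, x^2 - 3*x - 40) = x - 8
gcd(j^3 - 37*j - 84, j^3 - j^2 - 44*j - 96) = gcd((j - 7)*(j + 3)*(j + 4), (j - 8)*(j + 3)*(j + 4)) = j^2 + 7*j + 12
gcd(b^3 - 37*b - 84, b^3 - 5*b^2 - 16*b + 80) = b + 4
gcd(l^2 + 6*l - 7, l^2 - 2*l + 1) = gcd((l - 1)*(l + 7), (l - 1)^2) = l - 1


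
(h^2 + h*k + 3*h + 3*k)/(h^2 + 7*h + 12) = (h + k)/(h + 4)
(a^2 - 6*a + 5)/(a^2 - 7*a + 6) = (a - 5)/(a - 6)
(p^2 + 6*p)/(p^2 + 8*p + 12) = p/(p + 2)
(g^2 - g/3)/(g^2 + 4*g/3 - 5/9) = 3*g/(3*g + 5)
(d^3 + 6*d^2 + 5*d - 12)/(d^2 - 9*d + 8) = (d^2 + 7*d + 12)/(d - 8)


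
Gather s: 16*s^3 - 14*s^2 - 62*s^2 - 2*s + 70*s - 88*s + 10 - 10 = 16*s^3 - 76*s^2 - 20*s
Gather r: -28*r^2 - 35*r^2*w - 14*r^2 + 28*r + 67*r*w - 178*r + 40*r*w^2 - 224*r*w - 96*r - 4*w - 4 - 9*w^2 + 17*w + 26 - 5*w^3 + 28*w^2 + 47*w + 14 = r^2*(-35*w - 42) + r*(40*w^2 - 157*w - 246) - 5*w^3 + 19*w^2 + 60*w + 36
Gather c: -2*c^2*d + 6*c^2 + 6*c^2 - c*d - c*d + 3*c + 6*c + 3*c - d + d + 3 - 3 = c^2*(12 - 2*d) + c*(12 - 2*d)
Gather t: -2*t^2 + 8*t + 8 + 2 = -2*t^2 + 8*t + 10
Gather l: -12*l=-12*l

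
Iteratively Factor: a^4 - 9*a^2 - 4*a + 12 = (a - 1)*(a^3 + a^2 - 8*a - 12) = (a - 1)*(a + 2)*(a^2 - a - 6) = (a - 3)*(a - 1)*(a + 2)*(a + 2)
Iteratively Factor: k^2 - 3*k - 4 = (k + 1)*(k - 4)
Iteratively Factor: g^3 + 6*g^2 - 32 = (g + 4)*(g^2 + 2*g - 8) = (g - 2)*(g + 4)*(g + 4)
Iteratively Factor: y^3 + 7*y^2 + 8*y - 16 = (y - 1)*(y^2 + 8*y + 16) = (y - 1)*(y + 4)*(y + 4)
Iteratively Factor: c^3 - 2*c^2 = (c)*(c^2 - 2*c) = c^2*(c - 2)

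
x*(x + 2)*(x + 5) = x^3 + 7*x^2 + 10*x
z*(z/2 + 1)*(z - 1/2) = z^3/2 + 3*z^2/4 - z/2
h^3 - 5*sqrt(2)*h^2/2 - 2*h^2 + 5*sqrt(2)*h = h*(h - 2)*(h - 5*sqrt(2)/2)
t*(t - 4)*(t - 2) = t^3 - 6*t^2 + 8*t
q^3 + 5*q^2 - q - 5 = (q - 1)*(q + 1)*(q + 5)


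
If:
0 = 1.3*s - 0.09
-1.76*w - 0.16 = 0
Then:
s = 0.07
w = -0.09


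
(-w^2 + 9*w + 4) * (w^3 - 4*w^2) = -w^5 + 13*w^4 - 32*w^3 - 16*w^2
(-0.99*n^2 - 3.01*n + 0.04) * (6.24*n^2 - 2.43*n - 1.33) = -6.1776*n^4 - 16.3767*n^3 + 8.8806*n^2 + 3.9061*n - 0.0532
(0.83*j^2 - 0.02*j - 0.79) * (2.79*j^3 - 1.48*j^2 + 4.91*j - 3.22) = 2.3157*j^5 - 1.2842*j^4 + 1.9008*j^3 - 1.6016*j^2 - 3.8145*j + 2.5438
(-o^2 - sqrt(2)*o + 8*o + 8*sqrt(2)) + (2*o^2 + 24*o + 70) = o^2 - sqrt(2)*o + 32*o + 8*sqrt(2) + 70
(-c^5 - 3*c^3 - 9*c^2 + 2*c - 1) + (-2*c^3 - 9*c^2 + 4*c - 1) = -c^5 - 5*c^3 - 18*c^2 + 6*c - 2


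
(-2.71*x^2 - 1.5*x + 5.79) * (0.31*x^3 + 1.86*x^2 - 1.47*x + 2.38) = -0.8401*x^5 - 5.5056*x^4 + 2.9886*x^3 + 6.5246*x^2 - 12.0813*x + 13.7802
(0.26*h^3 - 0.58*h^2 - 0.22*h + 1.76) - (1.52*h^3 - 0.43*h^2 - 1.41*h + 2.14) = -1.26*h^3 - 0.15*h^2 + 1.19*h - 0.38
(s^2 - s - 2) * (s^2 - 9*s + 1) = s^4 - 10*s^3 + 8*s^2 + 17*s - 2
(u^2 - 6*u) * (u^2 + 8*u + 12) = u^4 + 2*u^3 - 36*u^2 - 72*u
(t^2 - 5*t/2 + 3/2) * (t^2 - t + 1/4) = t^4 - 7*t^3/2 + 17*t^2/4 - 17*t/8 + 3/8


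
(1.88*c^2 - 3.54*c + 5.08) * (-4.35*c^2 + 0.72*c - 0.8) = -8.178*c^4 + 16.7526*c^3 - 26.1508*c^2 + 6.4896*c - 4.064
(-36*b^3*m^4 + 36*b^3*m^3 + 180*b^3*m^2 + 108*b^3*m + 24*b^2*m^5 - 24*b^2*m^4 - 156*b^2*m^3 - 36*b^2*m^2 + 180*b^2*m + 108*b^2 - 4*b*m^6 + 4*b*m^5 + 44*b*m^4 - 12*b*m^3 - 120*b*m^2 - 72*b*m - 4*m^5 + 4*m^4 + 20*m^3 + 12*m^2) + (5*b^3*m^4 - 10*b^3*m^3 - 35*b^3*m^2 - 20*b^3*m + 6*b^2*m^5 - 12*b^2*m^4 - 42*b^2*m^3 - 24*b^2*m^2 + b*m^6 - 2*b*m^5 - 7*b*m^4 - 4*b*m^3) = -31*b^3*m^4 + 26*b^3*m^3 + 145*b^3*m^2 + 88*b^3*m + 30*b^2*m^5 - 36*b^2*m^4 - 198*b^2*m^3 - 60*b^2*m^2 + 180*b^2*m + 108*b^2 - 3*b*m^6 + 2*b*m^5 + 37*b*m^4 - 16*b*m^3 - 120*b*m^2 - 72*b*m - 4*m^5 + 4*m^4 + 20*m^3 + 12*m^2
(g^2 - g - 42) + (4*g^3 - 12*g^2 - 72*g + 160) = 4*g^3 - 11*g^2 - 73*g + 118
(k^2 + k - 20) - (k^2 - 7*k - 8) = 8*k - 12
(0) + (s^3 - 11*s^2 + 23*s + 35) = s^3 - 11*s^2 + 23*s + 35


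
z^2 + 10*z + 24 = (z + 4)*(z + 6)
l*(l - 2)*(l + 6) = l^3 + 4*l^2 - 12*l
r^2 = r^2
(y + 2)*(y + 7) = y^2 + 9*y + 14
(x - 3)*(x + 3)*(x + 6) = x^3 + 6*x^2 - 9*x - 54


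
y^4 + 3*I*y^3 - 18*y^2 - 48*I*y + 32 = (y - 4)*(y + 4)*(y + I)*(y + 2*I)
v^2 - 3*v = v*(v - 3)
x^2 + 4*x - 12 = (x - 2)*(x + 6)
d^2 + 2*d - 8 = (d - 2)*(d + 4)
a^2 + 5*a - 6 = (a - 1)*(a + 6)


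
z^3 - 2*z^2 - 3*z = z*(z - 3)*(z + 1)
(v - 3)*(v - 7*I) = v^2 - 3*v - 7*I*v + 21*I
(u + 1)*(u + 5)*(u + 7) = u^3 + 13*u^2 + 47*u + 35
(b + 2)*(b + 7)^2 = b^3 + 16*b^2 + 77*b + 98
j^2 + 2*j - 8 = (j - 2)*(j + 4)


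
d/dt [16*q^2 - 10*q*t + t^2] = -10*q + 2*t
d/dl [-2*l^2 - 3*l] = -4*l - 3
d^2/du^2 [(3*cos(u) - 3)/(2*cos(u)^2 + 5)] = 3*(36*sin(u)^4*cos(u) - 16*sin(u)^4 - 32*sin(u)^2 + 32*cos(u) - 9*cos(3*u) - 2*cos(5*u) + 28)/(2*sin(u)^2 - 7)^3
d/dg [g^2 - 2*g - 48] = 2*g - 2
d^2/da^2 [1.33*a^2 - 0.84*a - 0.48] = 2.66000000000000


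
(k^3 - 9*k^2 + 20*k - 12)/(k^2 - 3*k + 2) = k - 6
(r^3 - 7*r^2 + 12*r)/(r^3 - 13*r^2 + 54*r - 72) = r/(r - 6)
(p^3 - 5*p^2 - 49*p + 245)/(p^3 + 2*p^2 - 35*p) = (p - 7)/p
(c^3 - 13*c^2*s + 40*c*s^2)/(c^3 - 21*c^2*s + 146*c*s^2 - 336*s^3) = c*(c - 5*s)/(c^2 - 13*c*s + 42*s^2)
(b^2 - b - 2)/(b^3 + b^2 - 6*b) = (b + 1)/(b*(b + 3))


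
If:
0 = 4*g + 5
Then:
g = -5/4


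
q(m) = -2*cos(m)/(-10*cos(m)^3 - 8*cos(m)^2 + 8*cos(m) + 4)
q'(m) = -2*(-30*sin(m)*cos(m)^2 - 16*sin(m)*cos(m) + 8*sin(m))*cos(m)/(-10*cos(m)^3 - 8*cos(m)^2 + 8*cos(m) + 4)^2 + 2*sin(m)/(-10*cos(m)^3 - 8*cos(m)^2 + 8*cos(m) + 4)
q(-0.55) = 1.43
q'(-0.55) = -16.38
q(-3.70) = -0.70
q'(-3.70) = -0.44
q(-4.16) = -1.10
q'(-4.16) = 6.18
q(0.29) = 0.43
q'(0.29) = 0.83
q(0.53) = 1.17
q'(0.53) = 10.58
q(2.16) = -0.93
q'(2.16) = 3.51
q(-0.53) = 1.17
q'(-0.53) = -10.58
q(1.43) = -0.06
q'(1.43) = 0.34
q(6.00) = 0.42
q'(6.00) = -0.79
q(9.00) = -0.77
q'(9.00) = -0.66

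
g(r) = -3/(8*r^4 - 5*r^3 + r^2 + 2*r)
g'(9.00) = 0.00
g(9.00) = 0.00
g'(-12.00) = 0.00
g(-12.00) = 0.00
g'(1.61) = 0.20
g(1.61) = -0.08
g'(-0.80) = -3.23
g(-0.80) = -0.62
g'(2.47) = 0.02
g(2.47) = -0.01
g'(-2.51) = -0.01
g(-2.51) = -0.01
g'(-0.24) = 6.00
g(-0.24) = 9.18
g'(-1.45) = -0.16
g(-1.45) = -0.06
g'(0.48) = 8.09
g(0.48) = -2.82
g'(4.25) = 0.00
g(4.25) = -0.00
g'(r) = -3*(-32*r^3 + 15*r^2 - 2*r - 2)/(8*r^4 - 5*r^3 + r^2 + 2*r)^2 = 3*(32*r^3 - 15*r^2 + 2*r + 2)/(r^2*(8*r^3 - 5*r^2 + r + 2)^2)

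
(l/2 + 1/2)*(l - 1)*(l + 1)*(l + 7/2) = l^4/2 + 9*l^3/4 + 5*l^2/4 - 9*l/4 - 7/4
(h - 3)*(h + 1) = h^2 - 2*h - 3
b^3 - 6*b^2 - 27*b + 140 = (b - 7)*(b - 4)*(b + 5)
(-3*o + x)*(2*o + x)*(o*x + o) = -6*o^3*x - 6*o^3 - o^2*x^2 - o^2*x + o*x^3 + o*x^2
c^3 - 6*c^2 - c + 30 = (c - 5)*(c - 3)*(c + 2)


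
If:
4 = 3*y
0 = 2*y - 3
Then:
No Solution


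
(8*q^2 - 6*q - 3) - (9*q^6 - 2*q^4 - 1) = -9*q^6 + 2*q^4 + 8*q^2 - 6*q - 2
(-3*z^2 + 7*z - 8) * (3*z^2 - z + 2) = -9*z^4 + 24*z^3 - 37*z^2 + 22*z - 16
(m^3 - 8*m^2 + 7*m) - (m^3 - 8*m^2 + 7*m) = 0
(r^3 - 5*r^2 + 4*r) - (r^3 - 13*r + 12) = -5*r^2 + 17*r - 12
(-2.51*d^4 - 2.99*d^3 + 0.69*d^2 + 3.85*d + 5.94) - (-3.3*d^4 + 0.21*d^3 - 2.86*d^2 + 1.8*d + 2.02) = 0.79*d^4 - 3.2*d^3 + 3.55*d^2 + 2.05*d + 3.92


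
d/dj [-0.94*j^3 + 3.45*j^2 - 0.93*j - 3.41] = -2.82*j^2 + 6.9*j - 0.93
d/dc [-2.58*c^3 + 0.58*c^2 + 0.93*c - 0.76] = -7.74*c^2 + 1.16*c + 0.93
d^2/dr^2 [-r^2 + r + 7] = -2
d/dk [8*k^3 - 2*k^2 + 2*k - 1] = 24*k^2 - 4*k + 2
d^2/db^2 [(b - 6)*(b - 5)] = 2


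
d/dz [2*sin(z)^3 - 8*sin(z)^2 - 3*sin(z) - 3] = -(16*sin(z) + 3*cos(2*z))*cos(z)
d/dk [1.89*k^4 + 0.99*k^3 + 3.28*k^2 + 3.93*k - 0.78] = 7.56*k^3 + 2.97*k^2 + 6.56*k + 3.93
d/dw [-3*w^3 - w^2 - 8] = w*(-9*w - 2)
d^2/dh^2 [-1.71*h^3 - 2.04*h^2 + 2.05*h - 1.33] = -10.26*h - 4.08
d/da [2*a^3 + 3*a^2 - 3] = 6*a*(a + 1)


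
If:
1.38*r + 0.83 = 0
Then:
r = -0.60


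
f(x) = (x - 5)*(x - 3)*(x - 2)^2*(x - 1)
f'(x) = (x - 5)*(x - 3)*(x - 2)^2 + (x - 5)*(x - 3)*(x - 1)*(2*x - 4) + (x - 5)*(x - 2)^2*(x - 1) + (x - 3)*(x - 2)^2*(x - 1)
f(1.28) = 0.93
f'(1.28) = -0.05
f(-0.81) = -316.37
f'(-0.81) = 537.45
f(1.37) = 0.87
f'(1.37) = -1.18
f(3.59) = -5.45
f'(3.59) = -14.32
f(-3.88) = -10308.03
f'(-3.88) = 8277.51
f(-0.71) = -266.04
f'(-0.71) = 470.22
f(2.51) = 0.48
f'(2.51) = 1.03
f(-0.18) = -92.37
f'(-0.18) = 209.91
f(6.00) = 240.00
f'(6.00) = 488.00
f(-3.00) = -4800.00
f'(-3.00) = 4520.00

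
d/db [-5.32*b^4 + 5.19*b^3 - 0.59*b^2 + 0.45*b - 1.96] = -21.28*b^3 + 15.57*b^2 - 1.18*b + 0.45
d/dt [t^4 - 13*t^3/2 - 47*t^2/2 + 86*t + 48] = 4*t^3 - 39*t^2/2 - 47*t + 86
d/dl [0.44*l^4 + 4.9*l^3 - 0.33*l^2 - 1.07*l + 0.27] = 1.76*l^3 + 14.7*l^2 - 0.66*l - 1.07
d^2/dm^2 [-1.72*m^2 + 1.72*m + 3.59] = -3.44000000000000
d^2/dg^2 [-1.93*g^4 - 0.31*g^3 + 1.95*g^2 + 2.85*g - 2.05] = -23.16*g^2 - 1.86*g + 3.9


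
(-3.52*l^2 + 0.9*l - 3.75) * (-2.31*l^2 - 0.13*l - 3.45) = 8.1312*l^4 - 1.6214*l^3 + 20.6895*l^2 - 2.6175*l + 12.9375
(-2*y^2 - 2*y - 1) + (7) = -2*y^2 - 2*y + 6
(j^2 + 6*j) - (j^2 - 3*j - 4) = 9*j + 4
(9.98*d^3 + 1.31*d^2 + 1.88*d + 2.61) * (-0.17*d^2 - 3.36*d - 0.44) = -1.6966*d^5 - 33.7555*d^4 - 9.1124*d^3 - 7.3369*d^2 - 9.5968*d - 1.1484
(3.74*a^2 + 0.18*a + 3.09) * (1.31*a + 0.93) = 4.8994*a^3 + 3.714*a^2 + 4.2153*a + 2.8737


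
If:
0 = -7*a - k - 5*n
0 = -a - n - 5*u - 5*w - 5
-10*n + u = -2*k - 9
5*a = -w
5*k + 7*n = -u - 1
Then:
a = -728/2213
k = -944/2213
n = 1208/2213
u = -5949/2213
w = 3640/2213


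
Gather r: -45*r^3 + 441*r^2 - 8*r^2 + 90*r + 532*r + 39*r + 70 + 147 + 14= -45*r^3 + 433*r^2 + 661*r + 231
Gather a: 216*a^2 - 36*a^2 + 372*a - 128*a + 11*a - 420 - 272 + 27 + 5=180*a^2 + 255*a - 660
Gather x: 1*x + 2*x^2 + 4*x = 2*x^2 + 5*x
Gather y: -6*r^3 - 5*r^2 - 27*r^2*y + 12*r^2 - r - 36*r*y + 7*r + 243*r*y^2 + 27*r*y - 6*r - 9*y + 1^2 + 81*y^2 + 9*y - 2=-6*r^3 + 7*r^2 + y^2*(243*r + 81) + y*(-27*r^2 - 9*r) - 1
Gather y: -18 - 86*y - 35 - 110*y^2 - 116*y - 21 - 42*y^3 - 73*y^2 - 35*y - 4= -42*y^3 - 183*y^2 - 237*y - 78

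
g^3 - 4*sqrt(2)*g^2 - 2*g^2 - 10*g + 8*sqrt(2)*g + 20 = (g - 2)*(g - 5*sqrt(2))*(g + sqrt(2))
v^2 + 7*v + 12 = (v + 3)*(v + 4)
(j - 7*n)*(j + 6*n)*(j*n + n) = j^3*n - j^2*n^2 + j^2*n - 42*j*n^3 - j*n^2 - 42*n^3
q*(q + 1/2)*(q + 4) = q^3 + 9*q^2/2 + 2*q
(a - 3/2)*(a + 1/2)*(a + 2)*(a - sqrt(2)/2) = a^4 - sqrt(2)*a^3/2 + a^3 - 11*a^2/4 - sqrt(2)*a^2/2 - 3*a/2 + 11*sqrt(2)*a/8 + 3*sqrt(2)/4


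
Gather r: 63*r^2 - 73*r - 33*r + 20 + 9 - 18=63*r^2 - 106*r + 11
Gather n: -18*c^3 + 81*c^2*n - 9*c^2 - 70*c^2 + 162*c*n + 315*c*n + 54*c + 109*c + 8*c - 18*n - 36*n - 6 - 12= -18*c^3 - 79*c^2 + 171*c + n*(81*c^2 + 477*c - 54) - 18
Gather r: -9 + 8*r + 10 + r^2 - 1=r^2 + 8*r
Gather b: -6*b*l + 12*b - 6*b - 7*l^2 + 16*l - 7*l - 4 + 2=b*(6 - 6*l) - 7*l^2 + 9*l - 2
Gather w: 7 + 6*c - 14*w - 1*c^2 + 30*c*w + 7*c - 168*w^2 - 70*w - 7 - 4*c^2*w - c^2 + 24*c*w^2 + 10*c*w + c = -2*c^2 + 14*c + w^2*(24*c - 168) + w*(-4*c^2 + 40*c - 84)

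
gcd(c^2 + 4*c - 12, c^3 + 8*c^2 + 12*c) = c + 6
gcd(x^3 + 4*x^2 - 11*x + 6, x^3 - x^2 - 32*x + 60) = x + 6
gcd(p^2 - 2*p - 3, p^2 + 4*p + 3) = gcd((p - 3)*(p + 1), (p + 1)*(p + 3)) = p + 1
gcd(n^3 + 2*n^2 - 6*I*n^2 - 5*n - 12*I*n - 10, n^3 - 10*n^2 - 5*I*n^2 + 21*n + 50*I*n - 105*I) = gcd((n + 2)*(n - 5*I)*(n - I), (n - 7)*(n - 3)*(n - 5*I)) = n - 5*I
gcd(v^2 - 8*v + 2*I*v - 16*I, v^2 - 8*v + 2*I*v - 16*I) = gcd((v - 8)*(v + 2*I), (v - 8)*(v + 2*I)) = v^2 + v*(-8 + 2*I) - 16*I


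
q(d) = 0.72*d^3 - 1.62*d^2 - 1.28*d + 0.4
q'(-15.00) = 533.32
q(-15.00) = -2774.90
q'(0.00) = -1.28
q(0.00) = 0.40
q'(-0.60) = 1.44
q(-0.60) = 0.43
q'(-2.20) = 16.30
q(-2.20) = -12.29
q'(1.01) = -2.35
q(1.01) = -1.80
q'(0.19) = -1.82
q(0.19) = 0.10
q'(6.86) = 78.14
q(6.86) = 147.82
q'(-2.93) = 26.76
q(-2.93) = -27.87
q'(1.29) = -1.87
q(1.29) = -2.40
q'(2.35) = 3.03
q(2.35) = -2.21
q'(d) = 2.16*d^2 - 3.24*d - 1.28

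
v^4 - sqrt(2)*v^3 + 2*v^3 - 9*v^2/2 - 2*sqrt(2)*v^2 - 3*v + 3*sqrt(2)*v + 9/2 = (v - 1)*(v + 3)*(v - 3*sqrt(2)/2)*(v + sqrt(2)/2)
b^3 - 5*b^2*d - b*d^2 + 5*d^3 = (b - 5*d)*(b - d)*(b + d)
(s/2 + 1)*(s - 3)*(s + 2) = s^3/2 + s^2/2 - 4*s - 6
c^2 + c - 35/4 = (c - 5/2)*(c + 7/2)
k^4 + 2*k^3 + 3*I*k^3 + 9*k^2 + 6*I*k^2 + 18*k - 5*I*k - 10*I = (k + 2)*(k - I)^2*(k + 5*I)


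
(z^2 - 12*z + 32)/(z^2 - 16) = (z - 8)/(z + 4)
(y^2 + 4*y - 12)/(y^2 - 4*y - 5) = (-y^2 - 4*y + 12)/(-y^2 + 4*y + 5)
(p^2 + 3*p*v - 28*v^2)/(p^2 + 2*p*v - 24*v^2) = (p + 7*v)/(p + 6*v)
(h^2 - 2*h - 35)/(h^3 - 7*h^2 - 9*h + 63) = (h + 5)/(h^2 - 9)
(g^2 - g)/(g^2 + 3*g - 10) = g*(g - 1)/(g^2 + 3*g - 10)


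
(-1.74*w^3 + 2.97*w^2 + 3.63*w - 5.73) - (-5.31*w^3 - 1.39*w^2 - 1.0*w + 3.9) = 3.57*w^3 + 4.36*w^2 + 4.63*w - 9.63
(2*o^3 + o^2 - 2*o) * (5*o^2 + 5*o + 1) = 10*o^5 + 15*o^4 - 3*o^3 - 9*o^2 - 2*o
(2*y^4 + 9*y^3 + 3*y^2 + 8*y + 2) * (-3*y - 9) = -6*y^5 - 45*y^4 - 90*y^3 - 51*y^2 - 78*y - 18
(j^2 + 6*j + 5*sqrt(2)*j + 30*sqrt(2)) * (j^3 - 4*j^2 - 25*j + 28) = j^5 + 2*j^4 + 5*sqrt(2)*j^4 - 49*j^3 + 10*sqrt(2)*j^3 - 245*sqrt(2)*j^2 - 122*j^2 - 610*sqrt(2)*j + 168*j + 840*sqrt(2)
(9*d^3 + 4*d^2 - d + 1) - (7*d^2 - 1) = 9*d^3 - 3*d^2 - d + 2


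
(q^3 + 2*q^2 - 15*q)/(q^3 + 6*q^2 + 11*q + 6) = q*(q^2 + 2*q - 15)/(q^3 + 6*q^2 + 11*q + 6)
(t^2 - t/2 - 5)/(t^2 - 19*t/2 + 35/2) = (t + 2)/(t - 7)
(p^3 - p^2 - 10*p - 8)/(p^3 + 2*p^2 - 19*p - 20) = (p + 2)/(p + 5)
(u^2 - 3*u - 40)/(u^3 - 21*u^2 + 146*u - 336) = (u + 5)/(u^2 - 13*u + 42)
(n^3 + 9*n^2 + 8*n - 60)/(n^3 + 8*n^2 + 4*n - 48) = (n + 5)/(n + 4)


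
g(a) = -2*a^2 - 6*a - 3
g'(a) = -4*a - 6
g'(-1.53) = 0.12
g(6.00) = -111.00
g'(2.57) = -16.28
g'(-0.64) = -3.44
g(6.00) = -111.00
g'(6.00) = -30.00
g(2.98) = -38.64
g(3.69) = -52.37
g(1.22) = -13.30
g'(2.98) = -17.92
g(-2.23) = 0.43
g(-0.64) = 0.02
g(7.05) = -144.70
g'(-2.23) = 2.92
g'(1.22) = -10.88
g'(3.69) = -20.76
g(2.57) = -31.63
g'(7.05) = -34.20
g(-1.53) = 1.50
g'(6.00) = -30.00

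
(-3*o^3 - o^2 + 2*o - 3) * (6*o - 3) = -18*o^4 + 3*o^3 + 15*o^2 - 24*o + 9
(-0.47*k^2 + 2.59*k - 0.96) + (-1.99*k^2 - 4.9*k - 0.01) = -2.46*k^2 - 2.31*k - 0.97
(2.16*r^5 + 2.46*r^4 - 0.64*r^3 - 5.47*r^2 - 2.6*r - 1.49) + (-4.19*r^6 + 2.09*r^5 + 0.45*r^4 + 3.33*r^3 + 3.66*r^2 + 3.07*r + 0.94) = -4.19*r^6 + 4.25*r^5 + 2.91*r^4 + 2.69*r^3 - 1.81*r^2 + 0.47*r - 0.55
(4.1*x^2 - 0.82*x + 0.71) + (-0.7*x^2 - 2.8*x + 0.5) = 3.4*x^2 - 3.62*x + 1.21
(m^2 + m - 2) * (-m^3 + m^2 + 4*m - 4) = -m^5 + 7*m^3 - 2*m^2 - 12*m + 8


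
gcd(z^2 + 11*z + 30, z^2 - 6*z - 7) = 1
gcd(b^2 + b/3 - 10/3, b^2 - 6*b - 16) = b + 2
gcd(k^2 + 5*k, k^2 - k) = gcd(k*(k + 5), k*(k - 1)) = k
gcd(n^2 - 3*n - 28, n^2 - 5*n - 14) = n - 7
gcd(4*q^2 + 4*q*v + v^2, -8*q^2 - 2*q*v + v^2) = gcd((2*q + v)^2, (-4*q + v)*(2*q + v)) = 2*q + v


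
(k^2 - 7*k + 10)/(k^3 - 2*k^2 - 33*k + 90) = (k - 2)/(k^2 + 3*k - 18)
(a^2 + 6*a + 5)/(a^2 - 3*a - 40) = (a + 1)/(a - 8)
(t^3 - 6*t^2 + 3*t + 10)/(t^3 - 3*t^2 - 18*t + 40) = (t + 1)/(t + 4)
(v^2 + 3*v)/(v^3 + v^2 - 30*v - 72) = v/(v^2 - 2*v - 24)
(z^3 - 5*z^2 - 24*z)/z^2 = z - 5 - 24/z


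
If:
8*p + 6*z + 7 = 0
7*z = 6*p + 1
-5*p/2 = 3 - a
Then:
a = 277/184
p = -55/92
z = -17/46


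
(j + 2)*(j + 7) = j^2 + 9*j + 14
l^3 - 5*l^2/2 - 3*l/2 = l*(l - 3)*(l + 1/2)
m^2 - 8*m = m*(m - 8)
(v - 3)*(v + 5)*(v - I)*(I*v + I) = I*v^4 + v^3 + 3*I*v^3 + 3*v^2 - 13*I*v^2 - 13*v - 15*I*v - 15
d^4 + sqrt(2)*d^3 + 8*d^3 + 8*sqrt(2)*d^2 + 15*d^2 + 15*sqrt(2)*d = d*(d + 3)*(d + 5)*(d + sqrt(2))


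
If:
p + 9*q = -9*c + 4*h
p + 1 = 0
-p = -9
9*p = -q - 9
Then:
No Solution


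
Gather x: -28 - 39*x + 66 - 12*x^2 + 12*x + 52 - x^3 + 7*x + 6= -x^3 - 12*x^2 - 20*x + 96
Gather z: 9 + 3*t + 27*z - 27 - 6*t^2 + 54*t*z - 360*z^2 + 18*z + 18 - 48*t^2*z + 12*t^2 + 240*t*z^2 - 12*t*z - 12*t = 6*t^2 - 9*t + z^2*(240*t - 360) + z*(-48*t^2 + 42*t + 45)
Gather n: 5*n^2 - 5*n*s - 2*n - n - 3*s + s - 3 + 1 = 5*n^2 + n*(-5*s - 3) - 2*s - 2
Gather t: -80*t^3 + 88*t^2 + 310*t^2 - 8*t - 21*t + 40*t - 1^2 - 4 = -80*t^3 + 398*t^2 + 11*t - 5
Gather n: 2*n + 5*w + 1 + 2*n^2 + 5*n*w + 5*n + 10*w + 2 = 2*n^2 + n*(5*w + 7) + 15*w + 3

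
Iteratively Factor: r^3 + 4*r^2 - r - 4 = (r + 4)*(r^2 - 1) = (r + 1)*(r + 4)*(r - 1)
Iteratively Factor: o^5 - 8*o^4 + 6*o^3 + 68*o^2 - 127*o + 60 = (o - 1)*(o^4 - 7*o^3 - o^2 + 67*o - 60) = (o - 5)*(o - 1)*(o^3 - 2*o^2 - 11*o + 12) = (o - 5)*(o - 1)*(o + 3)*(o^2 - 5*o + 4) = (o - 5)*(o - 1)^2*(o + 3)*(o - 4)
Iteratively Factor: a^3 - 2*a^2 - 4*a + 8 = (a - 2)*(a^2 - 4) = (a - 2)^2*(a + 2)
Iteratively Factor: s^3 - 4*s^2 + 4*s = (s - 2)*(s^2 - 2*s) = s*(s - 2)*(s - 2)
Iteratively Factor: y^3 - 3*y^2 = (y)*(y^2 - 3*y) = y^2*(y - 3)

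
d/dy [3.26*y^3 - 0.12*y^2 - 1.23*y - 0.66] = 9.78*y^2 - 0.24*y - 1.23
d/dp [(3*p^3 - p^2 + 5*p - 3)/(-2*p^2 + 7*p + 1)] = 2*(-3*p^4 + 21*p^3 + 6*p^2 - 7*p + 13)/(4*p^4 - 28*p^3 + 45*p^2 + 14*p + 1)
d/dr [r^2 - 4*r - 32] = 2*r - 4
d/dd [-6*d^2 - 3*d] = -12*d - 3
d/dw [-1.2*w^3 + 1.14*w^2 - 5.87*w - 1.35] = -3.6*w^2 + 2.28*w - 5.87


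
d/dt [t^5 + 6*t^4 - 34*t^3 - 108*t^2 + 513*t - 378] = 5*t^4 + 24*t^3 - 102*t^2 - 216*t + 513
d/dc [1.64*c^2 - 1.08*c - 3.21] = 3.28*c - 1.08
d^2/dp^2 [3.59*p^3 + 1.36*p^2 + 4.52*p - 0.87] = 21.54*p + 2.72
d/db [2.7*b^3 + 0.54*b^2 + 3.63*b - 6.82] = 8.1*b^2 + 1.08*b + 3.63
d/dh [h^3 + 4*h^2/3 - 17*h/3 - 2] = 3*h^2 + 8*h/3 - 17/3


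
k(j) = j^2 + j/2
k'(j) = 2*j + 1/2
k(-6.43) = 38.13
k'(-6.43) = -12.36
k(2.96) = 10.24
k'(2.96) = 6.42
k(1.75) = 3.94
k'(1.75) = 4.00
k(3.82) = 16.50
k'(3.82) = 8.14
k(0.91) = 1.28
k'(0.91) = 2.32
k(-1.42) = 1.31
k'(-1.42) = -2.34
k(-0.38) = -0.05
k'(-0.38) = -0.26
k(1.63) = 3.47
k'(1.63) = 3.76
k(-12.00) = 138.00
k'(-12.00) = -23.50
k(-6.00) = 33.00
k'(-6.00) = -11.50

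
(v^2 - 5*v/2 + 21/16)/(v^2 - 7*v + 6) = (16*v^2 - 40*v + 21)/(16*(v^2 - 7*v + 6))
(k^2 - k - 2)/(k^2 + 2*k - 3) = (k^2 - k - 2)/(k^2 + 2*k - 3)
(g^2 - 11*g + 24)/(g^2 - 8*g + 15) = (g - 8)/(g - 5)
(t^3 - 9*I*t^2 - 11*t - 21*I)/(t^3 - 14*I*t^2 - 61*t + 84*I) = (t + I)/(t - 4*I)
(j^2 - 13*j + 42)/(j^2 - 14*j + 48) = (j - 7)/(j - 8)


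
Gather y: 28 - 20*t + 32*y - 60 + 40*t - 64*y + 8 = 20*t - 32*y - 24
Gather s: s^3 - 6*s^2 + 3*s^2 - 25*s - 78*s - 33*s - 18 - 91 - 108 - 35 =s^3 - 3*s^2 - 136*s - 252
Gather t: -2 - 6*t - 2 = -6*t - 4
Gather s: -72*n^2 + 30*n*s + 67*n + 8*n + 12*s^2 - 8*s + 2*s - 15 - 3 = -72*n^2 + 75*n + 12*s^2 + s*(30*n - 6) - 18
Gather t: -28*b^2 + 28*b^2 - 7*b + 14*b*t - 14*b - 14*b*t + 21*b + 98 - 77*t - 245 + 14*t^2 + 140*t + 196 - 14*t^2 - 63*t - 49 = 0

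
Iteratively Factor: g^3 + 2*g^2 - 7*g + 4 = (g - 1)*(g^2 + 3*g - 4) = (g - 1)*(g + 4)*(g - 1)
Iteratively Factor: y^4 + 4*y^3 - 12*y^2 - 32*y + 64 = (y - 2)*(y^3 + 6*y^2 - 32) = (y - 2)*(y + 4)*(y^2 + 2*y - 8) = (y - 2)*(y + 4)^2*(y - 2)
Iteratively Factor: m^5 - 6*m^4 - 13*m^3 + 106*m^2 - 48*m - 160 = (m + 1)*(m^4 - 7*m^3 - 6*m^2 + 112*m - 160) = (m - 4)*(m + 1)*(m^3 - 3*m^2 - 18*m + 40) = (m - 4)*(m - 2)*(m + 1)*(m^2 - m - 20) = (m - 5)*(m - 4)*(m - 2)*(m + 1)*(m + 4)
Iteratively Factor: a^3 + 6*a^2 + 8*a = (a + 2)*(a^2 + 4*a) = (a + 2)*(a + 4)*(a)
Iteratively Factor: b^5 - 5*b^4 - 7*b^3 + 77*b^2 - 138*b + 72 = (b - 3)*(b^4 - 2*b^3 - 13*b^2 + 38*b - 24) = (b - 3)^2*(b^3 + b^2 - 10*b + 8) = (b - 3)^2*(b - 1)*(b^2 + 2*b - 8) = (b - 3)^2*(b - 2)*(b - 1)*(b + 4)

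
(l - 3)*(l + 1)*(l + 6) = l^3 + 4*l^2 - 15*l - 18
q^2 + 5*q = q*(q + 5)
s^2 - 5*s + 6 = (s - 3)*(s - 2)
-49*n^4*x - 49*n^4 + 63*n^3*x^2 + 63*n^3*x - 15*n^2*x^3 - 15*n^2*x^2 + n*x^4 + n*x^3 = (-7*n + x)^2*(-n + x)*(n*x + n)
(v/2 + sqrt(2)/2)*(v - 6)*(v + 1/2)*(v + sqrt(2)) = v^4/2 - 11*v^3/4 + sqrt(2)*v^3 - 11*sqrt(2)*v^2/2 - v^2/2 - 11*v/2 - 3*sqrt(2)*v - 3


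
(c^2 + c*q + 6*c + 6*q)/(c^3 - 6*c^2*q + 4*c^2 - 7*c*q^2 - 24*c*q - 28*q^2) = (-c - 6)/(-c^2 + 7*c*q - 4*c + 28*q)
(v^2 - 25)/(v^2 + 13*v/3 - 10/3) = 3*(v - 5)/(3*v - 2)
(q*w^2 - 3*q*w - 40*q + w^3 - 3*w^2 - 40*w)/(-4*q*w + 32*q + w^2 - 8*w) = (-q*w - 5*q - w^2 - 5*w)/(4*q - w)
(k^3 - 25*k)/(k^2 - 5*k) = k + 5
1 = 1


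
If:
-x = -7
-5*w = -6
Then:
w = 6/5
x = 7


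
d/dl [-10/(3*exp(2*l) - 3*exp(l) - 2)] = (60*exp(l) - 30)*exp(l)/(-3*exp(2*l) + 3*exp(l) + 2)^2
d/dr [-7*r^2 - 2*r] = -14*r - 2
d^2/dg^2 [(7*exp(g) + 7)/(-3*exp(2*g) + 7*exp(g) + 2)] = (-63*exp(4*g) - 399*exp(3*g) + 189*exp(2*g) - 413*exp(g) + 70)*exp(g)/(27*exp(6*g) - 189*exp(5*g) + 387*exp(4*g) - 91*exp(3*g) - 258*exp(2*g) - 84*exp(g) - 8)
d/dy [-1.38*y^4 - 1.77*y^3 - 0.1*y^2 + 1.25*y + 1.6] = -5.52*y^3 - 5.31*y^2 - 0.2*y + 1.25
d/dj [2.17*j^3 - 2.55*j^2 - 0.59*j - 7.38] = 6.51*j^2 - 5.1*j - 0.59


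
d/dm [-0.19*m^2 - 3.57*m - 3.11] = -0.38*m - 3.57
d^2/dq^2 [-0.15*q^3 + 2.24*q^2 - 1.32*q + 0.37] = 4.48 - 0.9*q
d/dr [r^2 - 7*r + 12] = 2*r - 7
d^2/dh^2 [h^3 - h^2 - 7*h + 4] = 6*h - 2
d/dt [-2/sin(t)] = 2*cos(t)/sin(t)^2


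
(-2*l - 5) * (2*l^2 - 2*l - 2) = -4*l^3 - 6*l^2 + 14*l + 10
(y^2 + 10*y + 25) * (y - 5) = y^3 + 5*y^2 - 25*y - 125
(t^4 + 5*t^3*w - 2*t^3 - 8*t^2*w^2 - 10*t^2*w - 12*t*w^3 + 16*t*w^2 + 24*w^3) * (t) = t^5 + 5*t^4*w - 2*t^4 - 8*t^3*w^2 - 10*t^3*w - 12*t^2*w^3 + 16*t^2*w^2 + 24*t*w^3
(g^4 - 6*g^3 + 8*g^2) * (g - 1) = g^5 - 7*g^4 + 14*g^3 - 8*g^2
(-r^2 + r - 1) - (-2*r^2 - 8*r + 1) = r^2 + 9*r - 2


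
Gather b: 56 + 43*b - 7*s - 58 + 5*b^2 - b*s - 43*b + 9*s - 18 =5*b^2 - b*s + 2*s - 20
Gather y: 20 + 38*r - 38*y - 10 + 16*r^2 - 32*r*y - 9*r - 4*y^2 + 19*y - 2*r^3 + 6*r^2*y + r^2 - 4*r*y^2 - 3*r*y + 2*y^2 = -2*r^3 + 17*r^2 + 29*r + y^2*(-4*r - 2) + y*(6*r^2 - 35*r - 19) + 10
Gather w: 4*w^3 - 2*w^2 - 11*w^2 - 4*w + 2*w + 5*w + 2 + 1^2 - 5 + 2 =4*w^3 - 13*w^2 + 3*w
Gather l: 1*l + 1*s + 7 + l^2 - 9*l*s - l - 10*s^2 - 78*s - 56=l^2 - 9*l*s - 10*s^2 - 77*s - 49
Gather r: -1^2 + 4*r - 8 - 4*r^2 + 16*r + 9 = -4*r^2 + 20*r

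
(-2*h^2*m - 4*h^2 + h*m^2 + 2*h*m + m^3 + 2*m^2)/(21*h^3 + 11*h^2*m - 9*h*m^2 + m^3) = (-2*h^2*m - 4*h^2 + h*m^2 + 2*h*m + m^3 + 2*m^2)/(21*h^3 + 11*h^2*m - 9*h*m^2 + m^3)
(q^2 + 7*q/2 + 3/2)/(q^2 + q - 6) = (q + 1/2)/(q - 2)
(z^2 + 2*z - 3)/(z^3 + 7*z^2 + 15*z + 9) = (z - 1)/(z^2 + 4*z + 3)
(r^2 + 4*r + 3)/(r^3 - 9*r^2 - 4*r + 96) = (r + 1)/(r^2 - 12*r + 32)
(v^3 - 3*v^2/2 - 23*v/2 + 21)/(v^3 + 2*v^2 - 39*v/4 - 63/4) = 2*(v - 2)/(2*v + 3)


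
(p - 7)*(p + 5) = p^2 - 2*p - 35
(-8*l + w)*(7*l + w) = -56*l^2 - l*w + w^2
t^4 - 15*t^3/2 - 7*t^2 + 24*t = t*(t - 8)*(t - 3/2)*(t + 2)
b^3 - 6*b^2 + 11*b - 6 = (b - 3)*(b - 2)*(b - 1)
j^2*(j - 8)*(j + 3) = j^4 - 5*j^3 - 24*j^2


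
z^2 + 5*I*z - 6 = (z + 2*I)*(z + 3*I)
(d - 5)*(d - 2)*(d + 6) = d^3 - d^2 - 32*d + 60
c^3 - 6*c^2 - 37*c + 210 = (c - 7)*(c - 5)*(c + 6)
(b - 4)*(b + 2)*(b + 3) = b^3 + b^2 - 14*b - 24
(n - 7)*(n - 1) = n^2 - 8*n + 7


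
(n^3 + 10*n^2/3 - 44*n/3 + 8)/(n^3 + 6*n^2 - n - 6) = (3*n^2 - 8*n + 4)/(3*(n^2 - 1))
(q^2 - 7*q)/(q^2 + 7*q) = (q - 7)/(q + 7)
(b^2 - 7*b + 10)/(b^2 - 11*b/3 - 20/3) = 3*(b - 2)/(3*b + 4)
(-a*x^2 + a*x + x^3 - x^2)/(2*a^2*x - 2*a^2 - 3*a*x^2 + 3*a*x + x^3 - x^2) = x/(-2*a + x)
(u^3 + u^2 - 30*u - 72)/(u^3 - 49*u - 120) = (u^2 - 2*u - 24)/(u^2 - 3*u - 40)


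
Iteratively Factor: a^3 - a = (a + 1)*(a^2 - a) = a*(a + 1)*(a - 1)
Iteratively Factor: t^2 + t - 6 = (t - 2)*(t + 3)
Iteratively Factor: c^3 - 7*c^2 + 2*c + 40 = (c - 5)*(c^2 - 2*c - 8) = (c - 5)*(c - 4)*(c + 2)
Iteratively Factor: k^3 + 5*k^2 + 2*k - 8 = (k - 1)*(k^2 + 6*k + 8) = (k - 1)*(k + 4)*(k + 2)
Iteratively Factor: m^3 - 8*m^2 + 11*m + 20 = (m + 1)*(m^2 - 9*m + 20) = (m - 5)*(m + 1)*(m - 4)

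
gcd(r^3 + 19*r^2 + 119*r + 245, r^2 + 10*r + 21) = r + 7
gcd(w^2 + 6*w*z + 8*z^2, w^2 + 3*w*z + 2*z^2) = w + 2*z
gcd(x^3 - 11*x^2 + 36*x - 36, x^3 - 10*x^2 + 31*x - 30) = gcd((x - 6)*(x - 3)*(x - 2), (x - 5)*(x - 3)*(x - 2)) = x^2 - 5*x + 6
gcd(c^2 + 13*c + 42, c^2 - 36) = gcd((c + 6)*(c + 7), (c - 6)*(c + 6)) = c + 6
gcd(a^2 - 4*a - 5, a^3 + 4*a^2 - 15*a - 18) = a + 1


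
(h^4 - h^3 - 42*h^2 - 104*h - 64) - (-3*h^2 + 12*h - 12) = h^4 - h^3 - 39*h^2 - 116*h - 52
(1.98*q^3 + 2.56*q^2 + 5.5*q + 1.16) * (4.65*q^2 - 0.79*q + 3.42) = 9.207*q^5 + 10.3398*q^4 + 30.3242*q^3 + 9.8042*q^2 + 17.8936*q + 3.9672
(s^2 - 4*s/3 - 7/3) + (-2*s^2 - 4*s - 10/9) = -s^2 - 16*s/3 - 31/9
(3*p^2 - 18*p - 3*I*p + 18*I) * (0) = 0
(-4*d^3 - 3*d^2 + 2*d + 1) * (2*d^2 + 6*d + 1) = -8*d^5 - 30*d^4 - 18*d^3 + 11*d^2 + 8*d + 1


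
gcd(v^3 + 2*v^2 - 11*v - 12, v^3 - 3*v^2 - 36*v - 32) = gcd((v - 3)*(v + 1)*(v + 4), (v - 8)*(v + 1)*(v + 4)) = v^2 + 5*v + 4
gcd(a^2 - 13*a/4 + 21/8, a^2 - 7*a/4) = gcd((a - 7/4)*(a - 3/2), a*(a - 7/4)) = a - 7/4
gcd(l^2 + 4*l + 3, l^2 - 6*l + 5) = 1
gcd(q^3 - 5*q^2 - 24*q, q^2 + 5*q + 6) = q + 3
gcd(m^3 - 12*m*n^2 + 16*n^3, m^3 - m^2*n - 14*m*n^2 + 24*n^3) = m^2 + 2*m*n - 8*n^2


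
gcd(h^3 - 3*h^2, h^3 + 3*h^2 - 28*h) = h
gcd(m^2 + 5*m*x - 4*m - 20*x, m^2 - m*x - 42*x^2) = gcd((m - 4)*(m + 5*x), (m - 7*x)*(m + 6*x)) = 1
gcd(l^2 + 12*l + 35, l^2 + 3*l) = 1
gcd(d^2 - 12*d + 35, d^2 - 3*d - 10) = d - 5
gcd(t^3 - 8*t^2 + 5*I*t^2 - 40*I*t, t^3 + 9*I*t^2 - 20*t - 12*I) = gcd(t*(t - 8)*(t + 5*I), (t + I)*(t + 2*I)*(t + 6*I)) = 1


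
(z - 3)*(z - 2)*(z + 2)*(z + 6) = z^4 + 3*z^3 - 22*z^2 - 12*z + 72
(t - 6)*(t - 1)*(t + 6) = t^3 - t^2 - 36*t + 36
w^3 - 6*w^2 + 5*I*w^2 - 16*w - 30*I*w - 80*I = (w - 8)*(w + 2)*(w + 5*I)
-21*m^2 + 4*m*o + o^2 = (-3*m + o)*(7*m + o)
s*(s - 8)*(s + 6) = s^3 - 2*s^2 - 48*s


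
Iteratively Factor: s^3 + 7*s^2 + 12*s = (s + 4)*(s^2 + 3*s) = (s + 3)*(s + 4)*(s)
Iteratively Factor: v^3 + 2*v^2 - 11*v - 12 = (v + 4)*(v^2 - 2*v - 3) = (v - 3)*(v + 4)*(v + 1)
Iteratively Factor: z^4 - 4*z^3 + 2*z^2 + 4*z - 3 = (z - 1)*(z^3 - 3*z^2 - z + 3) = (z - 3)*(z - 1)*(z^2 - 1) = (z - 3)*(z - 1)^2*(z + 1)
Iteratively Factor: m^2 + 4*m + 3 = (m + 1)*(m + 3)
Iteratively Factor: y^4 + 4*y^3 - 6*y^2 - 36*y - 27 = (y - 3)*(y^3 + 7*y^2 + 15*y + 9) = (y - 3)*(y + 1)*(y^2 + 6*y + 9) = (y - 3)*(y + 1)*(y + 3)*(y + 3)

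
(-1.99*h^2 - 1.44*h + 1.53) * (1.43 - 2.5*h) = 4.975*h^3 + 0.7543*h^2 - 5.8842*h + 2.1879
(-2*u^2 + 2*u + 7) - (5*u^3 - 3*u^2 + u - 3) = -5*u^3 + u^2 + u + 10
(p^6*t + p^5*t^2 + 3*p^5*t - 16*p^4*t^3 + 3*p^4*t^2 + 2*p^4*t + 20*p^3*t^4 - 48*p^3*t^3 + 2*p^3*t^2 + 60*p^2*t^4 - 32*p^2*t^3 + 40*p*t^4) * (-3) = -3*p^6*t - 3*p^5*t^2 - 9*p^5*t + 48*p^4*t^3 - 9*p^4*t^2 - 6*p^4*t - 60*p^3*t^4 + 144*p^3*t^3 - 6*p^3*t^2 - 180*p^2*t^4 + 96*p^2*t^3 - 120*p*t^4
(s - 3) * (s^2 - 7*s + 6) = s^3 - 10*s^2 + 27*s - 18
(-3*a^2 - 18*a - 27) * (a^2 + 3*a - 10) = -3*a^4 - 27*a^3 - 51*a^2 + 99*a + 270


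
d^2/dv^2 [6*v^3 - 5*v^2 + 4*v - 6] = 36*v - 10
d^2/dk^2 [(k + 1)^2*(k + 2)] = 6*k + 8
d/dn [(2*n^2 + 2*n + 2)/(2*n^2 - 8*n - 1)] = 2*(-10*n^2 - 6*n + 7)/(4*n^4 - 32*n^3 + 60*n^2 + 16*n + 1)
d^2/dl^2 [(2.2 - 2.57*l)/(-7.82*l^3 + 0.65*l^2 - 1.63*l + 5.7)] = (942.970008*l^5 - 1692.80322*l^4 + 115.575726*l^3 + 1200.83004*l^2 - 631.5225*l + 52.36738)/(478.211768*l^9 - 119.24718*l^8 + 308.947086*l^7 - 1095.692405*l^6 + 238.235499*l^5 - 448.339425*l^4 + 802.781047*l^3 - 108.78849*l^2 + 158.8761*l - 185.193)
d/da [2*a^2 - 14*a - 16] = 4*a - 14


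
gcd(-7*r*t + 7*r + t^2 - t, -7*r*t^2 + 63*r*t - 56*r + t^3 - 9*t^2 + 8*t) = 7*r*t - 7*r - t^2 + t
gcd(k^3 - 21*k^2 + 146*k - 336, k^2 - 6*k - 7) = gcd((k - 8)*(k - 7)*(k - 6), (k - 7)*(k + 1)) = k - 7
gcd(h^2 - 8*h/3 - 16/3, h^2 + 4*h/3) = h + 4/3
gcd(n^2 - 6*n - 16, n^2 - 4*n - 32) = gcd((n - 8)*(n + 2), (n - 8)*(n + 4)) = n - 8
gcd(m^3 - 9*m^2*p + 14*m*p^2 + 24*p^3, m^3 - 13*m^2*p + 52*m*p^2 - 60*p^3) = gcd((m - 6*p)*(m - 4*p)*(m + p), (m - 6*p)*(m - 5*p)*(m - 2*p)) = -m + 6*p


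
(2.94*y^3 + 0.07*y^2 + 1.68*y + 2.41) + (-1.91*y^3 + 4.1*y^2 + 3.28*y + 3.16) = 1.03*y^3 + 4.17*y^2 + 4.96*y + 5.57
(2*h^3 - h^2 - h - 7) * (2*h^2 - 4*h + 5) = 4*h^5 - 10*h^4 + 12*h^3 - 15*h^2 + 23*h - 35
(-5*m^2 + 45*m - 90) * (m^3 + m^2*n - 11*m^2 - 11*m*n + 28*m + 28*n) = -5*m^5 - 5*m^4*n + 100*m^4 + 100*m^3*n - 725*m^3 - 725*m^2*n + 2250*m^2 + 2250*m*n - 2520*m - 2520*n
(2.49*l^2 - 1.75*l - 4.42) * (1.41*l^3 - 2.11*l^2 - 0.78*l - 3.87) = 3.5109*l^5 - 7.7214*l^4 - 4.4819*l^3 + 1.0549*l^2 + 10.2201*l + 17.1054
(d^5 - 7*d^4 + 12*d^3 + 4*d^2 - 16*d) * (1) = d^5 - 7*d^4 + 12*d^3 + 4*d^2 - 16*d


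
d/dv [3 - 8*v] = -8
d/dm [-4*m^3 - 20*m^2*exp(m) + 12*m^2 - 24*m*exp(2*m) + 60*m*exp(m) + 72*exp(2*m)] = -20*m^2*exp(m) - 12*m^2 - 48*m*exp(2*m) + 20*m*exp(m) + 24*m + 120*exp(2*m) + 60*exp(m)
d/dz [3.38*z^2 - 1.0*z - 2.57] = 6.76*z - 1.0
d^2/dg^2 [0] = 0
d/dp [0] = 0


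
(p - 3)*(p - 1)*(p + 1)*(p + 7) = p^4 + 4*p^3 - 22*p^2 - 4*p + 21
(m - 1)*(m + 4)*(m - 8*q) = m^3 - 8*m^2*q + 3*m^2 - 24*m*q - 4*m + 32*q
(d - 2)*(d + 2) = d^2 - 4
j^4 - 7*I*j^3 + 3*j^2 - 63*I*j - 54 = (j - 6*I)*(j - 3*I)*(j - I)*(j + 3*I)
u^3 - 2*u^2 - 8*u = u*(u - 4)*(u + 2)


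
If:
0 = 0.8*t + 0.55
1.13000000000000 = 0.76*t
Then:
No Solution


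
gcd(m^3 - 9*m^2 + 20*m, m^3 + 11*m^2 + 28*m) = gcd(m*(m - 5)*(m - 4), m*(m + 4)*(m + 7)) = m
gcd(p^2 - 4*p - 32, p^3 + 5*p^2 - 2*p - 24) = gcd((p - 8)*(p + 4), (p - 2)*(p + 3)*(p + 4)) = p + 4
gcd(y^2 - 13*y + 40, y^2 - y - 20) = y - 5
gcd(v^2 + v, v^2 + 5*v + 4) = v + 1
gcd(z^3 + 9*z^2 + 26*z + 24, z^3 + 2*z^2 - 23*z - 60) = z^2 + 7*z + 12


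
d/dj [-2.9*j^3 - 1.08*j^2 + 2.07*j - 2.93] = -8.7*j^2 - 2.16*j + 2.07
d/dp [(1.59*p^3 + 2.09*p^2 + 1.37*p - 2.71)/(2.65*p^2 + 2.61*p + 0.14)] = (4.2135*p^4 + 8.2998*p^3 + 2.4922*p^2 + 14.9482*p + 7.2649)/(7.0225*p^4 + 13.833*p^3 + 7.5541*p^2 + 0.7308*p + 0.0196)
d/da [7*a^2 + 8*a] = 14*a + 8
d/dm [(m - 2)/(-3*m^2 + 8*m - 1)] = 3*(m^2 - 4*m + 5)/(9*m^4 - 48*m^3 + 70*m^2 - 16*m + 1)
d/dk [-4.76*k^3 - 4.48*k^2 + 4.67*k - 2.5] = -14.28*k^2 - 8.96*k + 4.67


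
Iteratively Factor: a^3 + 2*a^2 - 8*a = (a - 2)*(a^2 + 4*a) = a*(a - 2)*(a + 4)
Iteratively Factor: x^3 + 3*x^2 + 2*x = (x + 2)*(x^2 + x) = x*(x + 2)*(x + 1)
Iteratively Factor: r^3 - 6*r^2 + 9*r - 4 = (r - 1)*(r^2 - 5*r + 4) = (r - 1)^2*(r - 4)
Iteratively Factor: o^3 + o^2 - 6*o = (o + 3)*(o^2 - 2*o) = o*(o + 3)*(o - 2)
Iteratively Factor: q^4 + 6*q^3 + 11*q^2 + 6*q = (q + 1)*(q^3 + 5*q^2 + 6*q) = (q + 1)*(q + 2)*(q^2 + 3*q) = (q + 1)*(q + 2)*(q + 3)*(q)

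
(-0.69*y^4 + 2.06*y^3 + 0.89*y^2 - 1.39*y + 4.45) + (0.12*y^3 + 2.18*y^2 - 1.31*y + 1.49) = -0.69*y^4 + 2.18*y^3 + 3.07*y^2 - 2.7*y + 5.94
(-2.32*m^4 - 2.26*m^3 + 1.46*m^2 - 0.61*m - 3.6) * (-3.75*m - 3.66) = 8.7*m^5 + 16.9662*m^4 + 2.7966*m^3 - 3.0561*m^2 + 15.7326*m + 13.176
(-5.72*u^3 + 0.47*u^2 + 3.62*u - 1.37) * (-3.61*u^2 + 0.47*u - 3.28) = 20.6492*u^5 - 4.3851*u^4 + 5.9143*u^3 + 5.1055*u^2 - 12.5175*u + 4.4936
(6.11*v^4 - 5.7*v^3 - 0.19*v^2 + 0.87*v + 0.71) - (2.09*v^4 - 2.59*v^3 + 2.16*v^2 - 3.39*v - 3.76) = 4.02*v^4 - 3.11*v^3 - 2.35*v^2 + 4.26*v + 4.47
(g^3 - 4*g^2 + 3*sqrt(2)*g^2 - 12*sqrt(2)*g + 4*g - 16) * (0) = 0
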